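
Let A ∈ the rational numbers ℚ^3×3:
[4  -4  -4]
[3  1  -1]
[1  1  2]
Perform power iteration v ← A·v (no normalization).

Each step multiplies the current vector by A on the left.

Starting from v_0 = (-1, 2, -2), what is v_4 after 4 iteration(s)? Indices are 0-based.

v_0 = (-1, 2, -2).
v_1 = A·v_0 = (-4, 1, -3).
v_2 = A·v_1 = (-8, -8, -9).
v_3 = A·v_2 = (36, -23, -34).
v_4 = A·v_3 = (372, 119, -55).

v_4 = (372, 119, -55)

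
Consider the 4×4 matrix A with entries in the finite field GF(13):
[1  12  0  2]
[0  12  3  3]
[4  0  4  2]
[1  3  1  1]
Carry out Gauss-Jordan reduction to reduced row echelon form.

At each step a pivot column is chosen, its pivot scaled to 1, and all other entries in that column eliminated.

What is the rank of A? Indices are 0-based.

step 1: normalize row 0 (÷1) = (1, 12, 0, 2)
  row 2: subtract 4×row0 = (0, 4, 4, 7)
  row 3: subtract 1×row0 = (0, 4, 1, 12)
step 2: normalize row 1 (÷12) = (0, 1, 10, 10)
  row 0: subtract 12×row1 = (1, 0, 10, 12)
  row 2: subtract 4×row1 = (0, 0, 3, 6)
  row 3: subtract 4×row1 = (0, 0, 0, 11)
step 3: normalize row 2 (÷3) = (0, 0, 1, 2)
  row 0: subtract 10×row2 = (1, 0, 0, 5)
  row 1: subtract 10×row2 = (0, 1, 0, 3)
step 4: normalize row 3 (÷11) = (0, 0, 0, 1)
  row 0: subtract 5×row3 = (1, 0, 0, 0)
  row 1: subtract 3×row3 = (0, 1, 0, 0)
  row 2: subtract 2×row3 = (0, 0, 1, 0)

rank = 4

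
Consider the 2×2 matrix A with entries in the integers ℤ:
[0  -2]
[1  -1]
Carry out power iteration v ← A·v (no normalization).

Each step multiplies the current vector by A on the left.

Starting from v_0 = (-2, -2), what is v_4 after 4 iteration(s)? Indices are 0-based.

v_0 = (-2, -2).
v_1 = A·v_0 = (4, 0).
v_2 = A·v_1 = (0, 4).
v_3 = A·v_2 = (-8, -4).
v_4 = A·v_3 = (8, -4).

v_4 = (8, -4)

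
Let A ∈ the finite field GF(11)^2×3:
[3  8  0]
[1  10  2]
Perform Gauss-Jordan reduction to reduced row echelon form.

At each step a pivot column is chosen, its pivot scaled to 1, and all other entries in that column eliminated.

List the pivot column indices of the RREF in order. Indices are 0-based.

pivot columns: 0, 2

[1] R0 /= 3  ⇒  (1, 10, 0)
     R1 -= 1·R0  ⇒  (0, 0, 2)
column 1 empty below row 1
[2] R1 /= 2  ⇒  (0, 0, 1)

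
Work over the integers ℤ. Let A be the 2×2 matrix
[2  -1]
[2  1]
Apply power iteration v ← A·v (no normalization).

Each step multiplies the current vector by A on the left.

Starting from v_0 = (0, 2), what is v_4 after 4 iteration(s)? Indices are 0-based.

v_4 = (-6, -34)

v_0 = (0, 2).
v_1 = A·v_0 = (-2, 2).
v_2 = A·v_1 = (-6, -2).
v_3 = A·v_2 = (-10, -14).
v_4 = A·v_3 = (-6, -34).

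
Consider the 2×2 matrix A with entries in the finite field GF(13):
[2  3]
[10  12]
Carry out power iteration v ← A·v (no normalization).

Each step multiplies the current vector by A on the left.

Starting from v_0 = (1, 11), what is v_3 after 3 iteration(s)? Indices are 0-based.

v_0 = (1, 11).
v_1 = A·v_0 = (9, 12).
v_2 = A·v_1 = (2, 0).
v_3 = A·v_2 = (4, 7).

v_3 = (4, 7)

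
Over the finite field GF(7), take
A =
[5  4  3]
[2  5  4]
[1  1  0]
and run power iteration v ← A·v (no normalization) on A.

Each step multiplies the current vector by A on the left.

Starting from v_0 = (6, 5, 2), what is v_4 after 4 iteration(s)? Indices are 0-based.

v_0 = (6, 5, 2).
v_1 = A·v_0 = (0, 3, 4).
v_2 = A·v_1 = (3, 3, 3).
v_3 = A·v_2 = (1, 5, 6).
v_4 = A·v_3 = (1, 2, 6).

v_4 = (1, 2, 6)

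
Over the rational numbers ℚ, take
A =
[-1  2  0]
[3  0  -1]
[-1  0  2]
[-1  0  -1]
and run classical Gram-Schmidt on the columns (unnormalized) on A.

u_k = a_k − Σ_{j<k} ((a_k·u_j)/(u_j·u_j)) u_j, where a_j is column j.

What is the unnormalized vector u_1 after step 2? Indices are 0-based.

u_1 = (11/6, 1/2, -1/6, -1/6)

Step 1: u_0 = a_0 = (-1, 3, -1, -1).
Step 2: u_1 = a_1 − (-1/6)·u_0 = (11/6, 1/2, -1/6, -1/6).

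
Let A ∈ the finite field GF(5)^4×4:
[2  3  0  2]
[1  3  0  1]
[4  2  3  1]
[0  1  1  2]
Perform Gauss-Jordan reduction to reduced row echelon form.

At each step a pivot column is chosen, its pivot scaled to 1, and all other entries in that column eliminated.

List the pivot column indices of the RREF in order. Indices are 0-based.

pivot columns: 0, 1, 2, 3

[1] R0 /= 2  ⇒  (1, 4, 0, 1)
     R1 -= 1·R0  ⇒  (0, 4, 0, 0)
     R2 -= 4·R0  ⇒  (0, 1, 3, 2)
[2] R1 /= 4  ⇒  (0, 1, 0, 0)
     R0 -= 4·R1  ⇒  (1, 0, 0, 1)
     R2 -= 1·R1  ⇒  (0, 0, 3, 2)
     R3 -= 1·R1  ⇒  (0, 0, 1, 2)
[3] R2 /= 3  ⇒  (0, 0, 1, 4)
     R3 -= 1·R2  ⇒  (0, 0, 0, 3)
[4] R3 /= 3  ⇒  (0, 0, 0, 1)
     R0 -= 1·R3  ⇒  (1, 0, 0, 0)
     R2 -= 4·R3  ⇒  (0, 0, 1, 0)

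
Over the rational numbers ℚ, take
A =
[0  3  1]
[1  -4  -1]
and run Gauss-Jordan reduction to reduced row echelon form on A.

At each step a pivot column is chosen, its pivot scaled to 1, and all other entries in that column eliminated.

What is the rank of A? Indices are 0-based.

rank = 2

step 1: exchange rows 0,1
step 1: normalize row 0 (÷1) = (1, -4, -1)
step 2: normalize row 1 (÷3) = (0, 1, 1/3)
  row 0: subtract -4×row1 = (1, 0, 1/3)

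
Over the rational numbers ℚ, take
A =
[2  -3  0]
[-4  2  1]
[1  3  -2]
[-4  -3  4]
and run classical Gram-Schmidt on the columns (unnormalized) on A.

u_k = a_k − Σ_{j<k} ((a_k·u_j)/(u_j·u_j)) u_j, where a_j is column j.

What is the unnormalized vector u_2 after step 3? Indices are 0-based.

Step 1: u_0 = a_0 = (2, -4, 1, -4).
Step 2: u_1 = a_1 − (1/37)·u_0 = (-113/37, 78/37, 110/37, -107/37).
Step 3: u_2 = a_2 − (-22/37)·u_0 − (-95/191)·u_1 = (-63/191, -63/191, 14/191, 35/191).

u_2 = (-63/191, -63/191, 14/191, 35/191)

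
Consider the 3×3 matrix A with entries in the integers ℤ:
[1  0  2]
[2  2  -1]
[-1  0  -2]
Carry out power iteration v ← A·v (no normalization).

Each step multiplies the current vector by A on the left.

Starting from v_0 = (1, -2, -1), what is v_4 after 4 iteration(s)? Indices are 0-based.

v_0 = (1, -2, -1).
v_1 = A·v_0 = (-1, -1, 1).
v_2 = A·v_1 = (1, -5, -1).
v_3 = A·v_2 = (-1, -7, 1).
v_4 = A·v_3 = (1, -17, -1).

v_4 = (1, -17, -1)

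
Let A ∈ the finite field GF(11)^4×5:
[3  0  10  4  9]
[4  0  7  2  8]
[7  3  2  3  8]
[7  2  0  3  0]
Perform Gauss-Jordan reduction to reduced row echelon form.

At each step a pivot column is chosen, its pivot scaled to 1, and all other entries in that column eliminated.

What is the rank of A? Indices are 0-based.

[1] R0 /= 3  ⇒  (1, 0, 7, 5, 3)
     R1 -= 4·R0  ⇒  (0, 0, 1, 4, 7)
     R2 -= 7·R0  ⇒  (0, 3, 8, 1, 9)
     R3 -= 7·R0  ⇒  (0, 2, 6, 1, 1)
[2] R1 <-> R2
[2] R1 /= 3  ⇒  (0, 1, 10, 4, 3)
     R3 -= 2·R1  ⇒  (0, 0, 8, 4, 6)
[3] R2 /= 1  ⇒  (0, 0, 1, 4, 7)
     R0 -= 7·R2  ⇒  (1, 0, 0, 10, 9)
     R1 -= 10·R2  ⇒  (0, 1, 0, 8, 10)
     R3 -= 8·R2  ⇒  (0, 0, 0, 5, 5)
[4] R3 /= 5  ⇒  (0, 0, 0, 1, 1)
     R0 -= 10·R3  ⇒  (1, 0, 0, 0, 10)
     R1 -= 8·R3  ⇒  (0, 1, 0, 0, 2)
     R2 -= 4·R3  ⇒  (0, 0, 1, 0, 3)

rank = 4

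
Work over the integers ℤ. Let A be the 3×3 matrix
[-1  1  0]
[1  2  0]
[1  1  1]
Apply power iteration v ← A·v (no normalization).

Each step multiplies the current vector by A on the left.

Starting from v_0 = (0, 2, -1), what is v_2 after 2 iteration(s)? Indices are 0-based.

v_0 = (0, 2, -1).
v_1 = A·v_0 = (2, 4, 1).
v_2 = A·v_1 = (2, 10, 7).

v_2 = (2, 10, 7)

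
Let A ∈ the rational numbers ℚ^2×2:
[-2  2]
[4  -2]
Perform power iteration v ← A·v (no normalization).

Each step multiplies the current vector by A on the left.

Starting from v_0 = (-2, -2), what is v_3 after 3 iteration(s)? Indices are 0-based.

v_0 = (-2, -2).
v_1 = A·v_0 = (0, -4).
v_2 = A·v_1 = (-8, 8).
v_3 = A·v_2 = (32, -48).

v_3 = (32, -48)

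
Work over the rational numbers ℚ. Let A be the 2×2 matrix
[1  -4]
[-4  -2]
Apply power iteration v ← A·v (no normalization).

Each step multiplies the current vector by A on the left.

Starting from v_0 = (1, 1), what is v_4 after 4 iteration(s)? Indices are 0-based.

v_0 = (1, 1).
v_1 = A·v_0 = (-3, -6).
v_2 = A·v_1 = (21, 24).
v_3 = A·v_2 = (-75, -132).
v_4 = A·v_3 = (453, 564).

v_4 = (453, 564)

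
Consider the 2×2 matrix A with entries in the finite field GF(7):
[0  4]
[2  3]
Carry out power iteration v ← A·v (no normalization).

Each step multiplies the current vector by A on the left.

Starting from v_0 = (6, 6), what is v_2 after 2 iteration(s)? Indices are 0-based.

v_2 = (1, 5)

v_0 = (6, 6).
v_1 = A·v_0 = (3, 2).
v_2 = A·v_1 = (1, 5).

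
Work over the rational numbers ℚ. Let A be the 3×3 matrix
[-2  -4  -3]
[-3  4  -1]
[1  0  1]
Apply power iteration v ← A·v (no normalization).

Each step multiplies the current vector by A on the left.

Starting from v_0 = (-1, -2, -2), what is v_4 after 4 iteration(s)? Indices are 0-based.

v_4 = (404, -1467, 213)

v_0 = (-1, -2, -2).
v_1 = A·v_0 = (16, -3, -3).
v_2 = A·v_1 = (-11, -57, 13).
v_3 = A·v_2 = (211, -208, 2).
v_4 = A·v_3 = (404, -1467, 213).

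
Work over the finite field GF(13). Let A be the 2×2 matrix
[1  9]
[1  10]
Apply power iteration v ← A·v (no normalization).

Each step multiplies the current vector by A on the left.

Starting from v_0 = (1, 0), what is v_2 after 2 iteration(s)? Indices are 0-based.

v_0 = (1, 0).
v_1 = A·v_0 = (1, 1).
v_2 = A·v_1 = (10, 11).

v_2 = (10, 11)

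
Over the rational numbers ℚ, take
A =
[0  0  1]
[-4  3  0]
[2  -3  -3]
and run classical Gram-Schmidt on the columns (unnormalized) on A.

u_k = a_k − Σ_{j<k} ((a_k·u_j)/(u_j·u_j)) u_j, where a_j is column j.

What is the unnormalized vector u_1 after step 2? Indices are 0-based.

Step 1: u_0 = a_0 = (0, -4, 2).
Step 2: u_1 = a_1 − (-9/10)·u_0 = (0, -3/5, -6/5).

u_1 = (0, -3/5, -6/5)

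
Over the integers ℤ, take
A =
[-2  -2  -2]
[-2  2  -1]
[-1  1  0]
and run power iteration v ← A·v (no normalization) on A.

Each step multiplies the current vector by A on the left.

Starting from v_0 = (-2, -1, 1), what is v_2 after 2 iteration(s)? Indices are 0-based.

v_2 = (-12, -7, -3)

v_0 = (-2, -1, 1).
v_1 = A·v_0 = (4, 1, 1).
v_2 = A·v_1 = (-12, -7, -3).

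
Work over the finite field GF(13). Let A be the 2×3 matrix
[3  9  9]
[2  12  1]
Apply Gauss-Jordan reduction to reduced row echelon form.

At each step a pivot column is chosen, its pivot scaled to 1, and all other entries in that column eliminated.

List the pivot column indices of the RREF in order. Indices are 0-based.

pivot(0,0)=3: scale R0 → (1, 3, 3)
  clear (1,0): R1 −= (2)R0 → (0, 6, 8)
pivot(1,1)=6: scale R1 → (0, 1, 10)
  clear (0,1): R0 −= (3)R1 → (1, 0, 12)

pivot columns: 0, 1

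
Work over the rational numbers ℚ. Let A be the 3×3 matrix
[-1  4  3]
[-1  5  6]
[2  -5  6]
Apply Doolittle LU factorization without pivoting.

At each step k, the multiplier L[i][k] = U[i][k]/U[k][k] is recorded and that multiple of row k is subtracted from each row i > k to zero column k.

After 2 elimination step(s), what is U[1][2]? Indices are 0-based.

[col 0] pivot -1
  R1 -= 1*R0 → (0, 1, 3)  (L[1][0] := 1)
  R2 -= -2*R0 → (0, 3, 12)  (L[2][0] := -2)
[col 1] pivot 1
  R2 -= 3*R1 → (0, 0, 3)  (L[2][1] := 3)

U[1][2] = 3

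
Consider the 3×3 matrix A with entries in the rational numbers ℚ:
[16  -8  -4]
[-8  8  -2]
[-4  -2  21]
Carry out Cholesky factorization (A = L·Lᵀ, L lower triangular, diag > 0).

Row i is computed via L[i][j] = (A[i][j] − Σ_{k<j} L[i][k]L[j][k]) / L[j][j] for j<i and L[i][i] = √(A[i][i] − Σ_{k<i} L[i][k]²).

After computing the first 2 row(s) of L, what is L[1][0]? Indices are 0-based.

Step 1: L[0][0] = √(16) = 4.
  L[1][0] = (-8) / L[0][0] = -2.
Step 2: L[1][1] = √(4) = 2.

L[1][0] = -2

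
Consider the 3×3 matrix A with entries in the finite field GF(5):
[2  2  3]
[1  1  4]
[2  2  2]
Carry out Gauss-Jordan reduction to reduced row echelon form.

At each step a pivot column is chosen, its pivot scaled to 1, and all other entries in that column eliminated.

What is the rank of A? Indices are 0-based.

rank = 2

pivot(0,0)=2: scale R0 → (1, 1, 4)
  clear (1,0): R1 −= (1)R0 → (0, 0, 0)
  clear (2,0): R2 −= (2)R0 → (0, 0, 4)
col 1: no nonzero at/below row 1; advance.
pivot(1,2): swap R1↔R2
pivot(1,2)=4: scale R1 → (0, 0, 1)
  clear (0,2): R0 −= (4)R1 → (1, 1, 0)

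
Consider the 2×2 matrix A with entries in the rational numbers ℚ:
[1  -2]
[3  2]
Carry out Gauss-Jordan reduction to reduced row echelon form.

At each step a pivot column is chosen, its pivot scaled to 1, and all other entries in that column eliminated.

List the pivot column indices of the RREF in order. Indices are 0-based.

pivot columns: 0, 1

[1] R0 /= 1  ⇒  (1, -2)
     R1 -= 3·R0  ⇒  (0, 8)
[2] R1 /= 8  ⇒  (0, 1)
     R0 -= -2·R1  ⇒  (1, 0)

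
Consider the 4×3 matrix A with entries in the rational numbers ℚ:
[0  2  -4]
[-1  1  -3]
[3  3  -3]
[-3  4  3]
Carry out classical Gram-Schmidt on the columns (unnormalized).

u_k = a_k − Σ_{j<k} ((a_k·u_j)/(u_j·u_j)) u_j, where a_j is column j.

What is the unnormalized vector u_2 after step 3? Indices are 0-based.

u_2 = (-896/277, -966/277, 210/277, 532/277)

Step 1: u_0 = a_0 = (0, -1, 3, -3).
Step 2: u_1 = a_1 − (-4/19)·u_0 = (2, 15/19, 69/19, 64/19).
Step 3: u_2 = a_2 − (-15/19)·u_0 − (-106/277)·u_1 = (-896/277, -966/277, 210/277, 532/277).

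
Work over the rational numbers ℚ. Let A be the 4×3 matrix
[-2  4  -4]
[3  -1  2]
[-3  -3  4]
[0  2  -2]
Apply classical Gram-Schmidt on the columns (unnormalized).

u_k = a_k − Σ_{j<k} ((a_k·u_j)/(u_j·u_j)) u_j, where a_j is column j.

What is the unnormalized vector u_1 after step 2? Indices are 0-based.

u_1 = (42/11, -8/11, -36/11, 2)

Step 1: u_0 = a_0 = (-2, 3, -3, 0).
Step 2: u_1 = a_1 − (-1/11)·u_0 = (42/11, -8/11, -36/11, 2).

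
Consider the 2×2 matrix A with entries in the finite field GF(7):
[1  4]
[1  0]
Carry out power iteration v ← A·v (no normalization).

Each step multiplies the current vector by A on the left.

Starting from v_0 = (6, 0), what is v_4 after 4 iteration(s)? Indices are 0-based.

v_4 = (6, 5)

v_0 = (6, 0).
v_1 = A·v_0 = (6, 6).
v_2 = A·v_1 = (2, 6).
v_3 = A·v_2 = (5, 2).
v_4 = A·v_3 = (6, 5).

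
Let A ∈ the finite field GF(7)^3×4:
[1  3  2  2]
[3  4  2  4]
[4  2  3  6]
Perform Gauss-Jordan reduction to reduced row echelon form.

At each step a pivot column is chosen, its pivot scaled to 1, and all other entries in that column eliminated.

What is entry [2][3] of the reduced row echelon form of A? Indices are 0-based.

[1] R0 /= 1  ⇒  (1, 3, 2, 2)
     R1 -= 3·R0  ⇒  (0, 2, 3, 5)
     R2 -= 4·R0  ⇒  (0, 4, 2, 5)
[2] R1 /= 2  ⇒  (0, 1, 5, 6)
     R0 -= 3·R1  ⇒  (1, 0, 1, 5)
     R2 -= 4·R1  ⇒  (0, 0, 3, 2)
[3] R2 /= 3  ⇒  (0, 0, 1, 3)
     R0 -= 1·R2  ⇒  (1, 0, 0, 2)
     R1 -= 5·R2  ⇒  (0, 1, 0, 5)

M[2][3] = 3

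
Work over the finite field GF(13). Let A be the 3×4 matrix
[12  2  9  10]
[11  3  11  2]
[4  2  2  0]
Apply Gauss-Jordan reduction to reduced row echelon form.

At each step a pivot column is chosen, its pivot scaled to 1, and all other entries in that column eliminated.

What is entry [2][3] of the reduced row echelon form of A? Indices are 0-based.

step 1: normalize row 0 (÷12) = (1, 11, 4, 3)
  row 1: subtract 11×row0 = (0, 12, 6, 8)
  row 2: subtract 4×row0 = (0, 10, 12, 1)
step 2: normalize row 1 (÷12) = (0, 1, 7, 5)
  row 0: subtract 11×row1 = (1, 0, 5, 0)
  row 2: subtract 10×row1 = (0, 0, 7, 3)
step 3: normalize row 2 (÷7) = (0, 0, 1, 6)
  row 0: subtract 5×row2 = (1, 0, 0, 9)
  row 1: subtract 7×row2 = (0, 1, 0, 2)

M[2][3] = 6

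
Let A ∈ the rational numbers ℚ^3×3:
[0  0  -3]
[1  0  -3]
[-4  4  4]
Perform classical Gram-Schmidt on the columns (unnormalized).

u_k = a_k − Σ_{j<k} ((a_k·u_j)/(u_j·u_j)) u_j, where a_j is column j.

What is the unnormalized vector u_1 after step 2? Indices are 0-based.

Step 1: u_0 = a_0 = (0, 1, -4).
Step 2: u_1 = a_1 − (-16/17)·u_0 = (0, 16/17, 4/17).

u_1 = (0, 16/17, 4/17)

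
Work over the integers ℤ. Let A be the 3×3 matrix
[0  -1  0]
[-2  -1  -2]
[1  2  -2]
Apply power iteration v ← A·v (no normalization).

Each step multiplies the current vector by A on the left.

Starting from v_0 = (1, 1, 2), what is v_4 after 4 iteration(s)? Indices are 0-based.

v_4 = (-1, -89, -119)

v_0 = (1, 1, 2).
v_1 = A·v_0 = (-1, -7, -1).
v_2 = A·v_1 = (7, 11, -13).
v_3 = A·v_2 = (-11, 1, 55).
v_4 = A·v_3 = (-1, -89, -119).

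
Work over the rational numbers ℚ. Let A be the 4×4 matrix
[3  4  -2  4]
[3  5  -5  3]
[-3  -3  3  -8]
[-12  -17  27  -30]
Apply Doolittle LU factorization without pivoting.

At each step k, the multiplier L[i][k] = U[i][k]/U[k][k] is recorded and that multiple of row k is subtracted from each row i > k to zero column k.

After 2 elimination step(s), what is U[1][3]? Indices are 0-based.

U[1][3] = -1

[col 0] pivot 3
  R1 -= 1*R0 → (0, 1, -3, -1)  (L[1][0] := 1)
  R2 -= -1*R0 → (0, 1, 1, -4)  (L[2][0] := -1)
  R3 -= -4*R0 → (0, -1, 19, -14)  (L[3][0] := -4)
[col 1] pivot 1
  R2 -= 1*R1 → (0, 0, 4, -3)  (L[2][1] := 1)
  R3 -= -1*R1 → (0, 0, 16, -15)  (L[3][1] := -1)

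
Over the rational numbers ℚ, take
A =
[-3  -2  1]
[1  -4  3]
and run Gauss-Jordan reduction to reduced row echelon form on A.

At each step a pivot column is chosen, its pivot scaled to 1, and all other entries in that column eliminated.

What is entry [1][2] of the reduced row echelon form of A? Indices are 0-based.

step 1: normalize row 0 (÷-3) = (1, 2/3, -1/3)
  row 1: subtract 1×row0 = (0, -14/3, 10/3)
step 2: normalize row 1 (÷-14/3) = (0, 1, -5/7)
  row 0: subtract 2/3×row1 = (1, 0, 1/7)

M[1][2] = -5/7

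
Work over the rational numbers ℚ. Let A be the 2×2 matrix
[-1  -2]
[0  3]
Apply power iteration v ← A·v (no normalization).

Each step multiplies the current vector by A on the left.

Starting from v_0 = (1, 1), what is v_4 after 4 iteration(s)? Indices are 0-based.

v_4 = (-39, 81)

v_0 = (1, 1).
v_1 = A·v_0 = (-3, 3).
v_2 = A·v_1 = (-3, 9).
v_3 = A·v_2 = (-15, 27).
v_4 = A·v_3 = (-39, 81).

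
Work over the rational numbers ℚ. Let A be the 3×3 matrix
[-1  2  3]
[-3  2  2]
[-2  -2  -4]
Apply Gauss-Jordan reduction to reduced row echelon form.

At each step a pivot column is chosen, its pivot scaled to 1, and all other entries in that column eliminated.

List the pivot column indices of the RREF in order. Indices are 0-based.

pivot columns: 0, 1, 2

pivot(0,0)=-1: scale R0 → (1, -2, -3)
  clear (1,0): R1 −= (-3)R0 → (0, -4, -7)
  clear (2,0): R2 −= (-2)R0 → (0, -6, -10)
pivot(1,1)=-4: scale R1 → (0, 1, 7/4)
  clear (0,1): R0 −= (-2)R1 → (1, 0, 1/2)
  clear (2,1): R2 −= (-6)R1 → (0, 0, 1/2)
pivot(2,2)=1/2: scale R2 → (0, 0, 1)
  clear (0,2): R0 −= (1/2)R2 → (1, 0, 0)
  clear (1,2): R1 −= (7/4)R2 → (0, 1, 0)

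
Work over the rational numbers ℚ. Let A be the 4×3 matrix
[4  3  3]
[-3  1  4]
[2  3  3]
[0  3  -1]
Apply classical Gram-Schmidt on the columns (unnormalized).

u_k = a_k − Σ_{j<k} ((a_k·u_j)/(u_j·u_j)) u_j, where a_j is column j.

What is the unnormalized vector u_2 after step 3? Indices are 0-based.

u_2 = (846/587, 1536/587, 612/587, -1970/587)

Step 1: u_0 = a_0 = (4, -3, 2, 0).
Step 2: u_1 = a_1 − (15/29)·u_0 = (27/29, 74/29, 57/29, 3).
Step 3: u_2 = a_2 − (6/29)·u_0 − (461/587)·u_1 = (846/587, 1536/587, 612/587, -1970/587).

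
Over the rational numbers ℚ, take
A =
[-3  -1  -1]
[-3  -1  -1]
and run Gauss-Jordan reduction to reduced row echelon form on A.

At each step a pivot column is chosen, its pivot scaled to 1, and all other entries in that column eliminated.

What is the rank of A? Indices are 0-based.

rank = 1

[1] R0 /= -3  ⇒  (1, 1/3, 1/3)
     R1 -= -3·R0  ⇒  (0, 0, 0)
column 1 empty below row 1
column 2 empty below row 1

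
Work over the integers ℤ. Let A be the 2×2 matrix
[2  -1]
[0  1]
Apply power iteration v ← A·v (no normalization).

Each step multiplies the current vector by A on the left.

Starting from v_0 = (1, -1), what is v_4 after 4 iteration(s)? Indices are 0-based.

v_0 = (1, -1).
v_1 = A·v_0 = (3, -1).
v_2 = A·v_1 = (7, -1).
v_3 = A·v_2 = (15, -1).
v_4 = A·v_3 = (31, -1).

v_4 = (31, -1)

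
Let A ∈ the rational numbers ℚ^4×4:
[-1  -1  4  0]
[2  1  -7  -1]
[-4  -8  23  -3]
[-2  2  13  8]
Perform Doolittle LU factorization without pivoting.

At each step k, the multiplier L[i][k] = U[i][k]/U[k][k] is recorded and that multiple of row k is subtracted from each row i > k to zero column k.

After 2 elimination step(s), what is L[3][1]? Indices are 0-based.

k=0: U[0][0]=-1
  eliminate (1,0): mult=-2, new row 1: (0, -1, 1, -1); set L[1][0]=-2
  eliminate (2,0): mult=4, new row 2: (0, -4, 7, -3); set L[2][0]=4
  eliminate (3,0): mult=2, new row 3: (0, 4, 5, 8); set L[3][0]=2
k=1: U[1][1]=-1
  eliminate (2,1): mult=4, new row 2: (0, 0, 3, 1); set L[2][1]=4
  eliminate (3,1): mult=-4, new row 3: (0, 0, 9, 4); set L[3][1]=-4

L[3][1] = -4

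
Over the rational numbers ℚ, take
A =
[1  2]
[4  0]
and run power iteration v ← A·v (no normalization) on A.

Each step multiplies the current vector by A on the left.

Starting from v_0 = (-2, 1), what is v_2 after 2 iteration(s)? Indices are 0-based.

v_0 = (-2, 1).
v_1 = A·v_0 = (0, -8).
v_2 = A·v_1 = (-16, 0).

v_2 = (-16, 0)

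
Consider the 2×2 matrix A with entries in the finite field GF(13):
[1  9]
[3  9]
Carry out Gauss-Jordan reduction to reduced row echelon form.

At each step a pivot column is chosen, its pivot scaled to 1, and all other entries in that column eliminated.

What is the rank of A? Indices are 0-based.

pivot(0,0)=1: scale R0 → (1, 9)
  clear (1,0): R1 −= (3)R0 → (0, 8)
pivot(1,1)=8: scale R1 → (0, 1)
  clear (0,1): R0 −= (9)R1 → (1, 0)

rank = 2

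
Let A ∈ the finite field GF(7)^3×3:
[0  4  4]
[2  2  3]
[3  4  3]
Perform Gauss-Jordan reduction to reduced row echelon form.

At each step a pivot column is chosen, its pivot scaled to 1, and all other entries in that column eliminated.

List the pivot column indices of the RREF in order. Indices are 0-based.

pivot columns: 0, 1, 2

pivot(0,0): swap R0↔R1
pivot(0,0)=2: scale R0 → (1, 1, 5)
  clear (2,0): R2 −= (3)R0 → (0, 1, 2)
pivot(1,1)=4: scale R1 → (0, 1, 1)
  clear (0,1): R0 −= (1)R1 → (1, 0, 4)
  clear (2,1): R2 −= (1)R1 → (0, 0, 1)
pivot(2,2)=1: scale R2 → (0, 0, 1)
  clear (0,2): R0 −= (4)R2 → (1, 0, 0)
  clear (1,2): R1 −= (1)R2 → (0, 1, 0)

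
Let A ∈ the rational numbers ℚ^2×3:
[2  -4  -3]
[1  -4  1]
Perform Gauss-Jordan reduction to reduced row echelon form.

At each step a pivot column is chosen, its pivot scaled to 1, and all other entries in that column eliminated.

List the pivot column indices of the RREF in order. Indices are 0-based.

pivot columns: 0, 1

[1] R0 /= 2  ⇒  (1, -2, -3/2)
     R1 -= 1·R0  ⇒  (0, -2, 5/2)
[2] R1 /= -2  ⇒  (0, 1, -5/4)
     R0 -= -2·R1  ⇒  (1, 0, -4)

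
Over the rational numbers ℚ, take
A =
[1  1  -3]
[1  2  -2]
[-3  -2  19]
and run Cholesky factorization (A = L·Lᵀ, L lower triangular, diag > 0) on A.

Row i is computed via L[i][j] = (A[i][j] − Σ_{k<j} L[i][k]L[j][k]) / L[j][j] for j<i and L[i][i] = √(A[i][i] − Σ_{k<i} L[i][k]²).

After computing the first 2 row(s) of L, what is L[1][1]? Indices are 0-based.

L[1][1] = 1

Step 1: L[0][0] = √(1) = 1.
  L[1][0] = (1) / L[0][0] = 1.
Step 2: L[1][1] = √(1) = 1.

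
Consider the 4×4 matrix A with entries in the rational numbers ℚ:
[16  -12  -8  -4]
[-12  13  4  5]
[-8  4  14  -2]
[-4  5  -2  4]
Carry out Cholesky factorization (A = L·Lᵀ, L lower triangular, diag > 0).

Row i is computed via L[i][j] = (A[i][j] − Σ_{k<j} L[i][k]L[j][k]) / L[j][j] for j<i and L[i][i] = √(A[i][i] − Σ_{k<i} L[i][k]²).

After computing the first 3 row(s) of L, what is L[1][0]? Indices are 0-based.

L[1][0] = -3

Step 1: L[0][0] = √(16) = 4.
  L[1][0] = (-12) / L[0][0] = -3.
Step 2: L[1][1] = √(4) = 2.
  L[2][0] = (-8) / L[0][0] = -2.
  L[2][1] = (-2) / L[1][1] = -1.
Step 3: L[2][2] = √(9) = 3.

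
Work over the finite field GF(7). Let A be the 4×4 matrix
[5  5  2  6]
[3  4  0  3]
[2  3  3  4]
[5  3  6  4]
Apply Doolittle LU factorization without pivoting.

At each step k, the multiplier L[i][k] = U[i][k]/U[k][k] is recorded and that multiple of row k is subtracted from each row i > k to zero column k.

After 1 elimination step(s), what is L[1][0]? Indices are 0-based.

L[1][0] = 2

[col 0] pivot 5
  R1 -= 2*R0 → (0, 1, 3, 5)  (L[1][0] := 2)
  R2 -= 6*R0 → (0, 1, 5, 3)  (L[2][0] := 6)
  R3 -= 1*R0 → (0, 5, 4, 5)  (L[3][0] := 1)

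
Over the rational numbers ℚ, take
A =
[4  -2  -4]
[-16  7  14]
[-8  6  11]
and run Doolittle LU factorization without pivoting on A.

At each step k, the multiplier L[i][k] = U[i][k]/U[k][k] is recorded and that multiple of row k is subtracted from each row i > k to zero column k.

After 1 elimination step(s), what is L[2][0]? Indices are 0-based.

L[2][0] = -2

k=0: U[0][0]=4
  eliminate (1,0): mult=-4, new row 1: (0, -1, -2); set L[1][0]=-4
  eliminate (2,0): mult=-2, new row 2: (0, 2, 3); set L[2][0]=-2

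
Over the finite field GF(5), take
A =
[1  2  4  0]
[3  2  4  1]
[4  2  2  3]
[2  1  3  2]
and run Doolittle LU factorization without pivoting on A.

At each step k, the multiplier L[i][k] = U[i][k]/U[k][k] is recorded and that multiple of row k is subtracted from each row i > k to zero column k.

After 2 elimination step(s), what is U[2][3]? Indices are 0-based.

U[2][3] = 4

k=0: U[0][0]=1
  eliminate (1,0): mult=3, new row 1: (0, 1, 2, 1); set L[1][0]=3
  eliminate (2,0): mult=4, new row 2: (0, 4, 1, 3); set L[2][0]=4
  eliminate (3,0): mult=2, new row 3: (0, 2, 0, 2); set L[3][0]=2
k=1: U[1][1]=1
  eliminate (2,1): mult=4, new row 2: (0, 0, 3, 4); set L[2][1]=4
  eliminate (3,1): mult=2, new row 3: (0, 0, 1, 0); set L[3][1]=2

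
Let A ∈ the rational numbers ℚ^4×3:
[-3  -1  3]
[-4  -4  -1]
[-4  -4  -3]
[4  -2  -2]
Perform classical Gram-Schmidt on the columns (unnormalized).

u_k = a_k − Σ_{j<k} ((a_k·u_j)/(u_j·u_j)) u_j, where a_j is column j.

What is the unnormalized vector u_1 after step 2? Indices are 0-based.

u_1 = (8/19, -40/19, -40/19, -74/19)

Step 1: u_0 = a_0 = (-3, -4, -4, 4).
Step 2: u_1 = a_1 − (9/19)·u_0 = (8/19, -40/19, -40/19, -74/19).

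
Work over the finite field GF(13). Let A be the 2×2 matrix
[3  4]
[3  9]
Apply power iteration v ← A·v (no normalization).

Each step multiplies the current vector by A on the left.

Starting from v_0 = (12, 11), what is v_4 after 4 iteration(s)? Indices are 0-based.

v_0 = (12, 11).
v_1 = A·v_0 = (2, 5).
v_2 = A·v_1 = (0, 12).
v_3 = A·v_2 = (9, 4).
v_4 = A·v_3 = (4, 11).

v_4 = (4, 11)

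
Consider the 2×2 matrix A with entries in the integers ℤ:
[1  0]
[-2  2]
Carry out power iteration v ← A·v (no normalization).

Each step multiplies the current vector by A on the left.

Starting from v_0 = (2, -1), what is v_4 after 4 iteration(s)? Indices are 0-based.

v_0 = (2, -1).
v_1 = A·v_0 = (2, -6).
v_2 = A·v_1 = (2, -16).
v_3 = A·v_2 = (2, -36).
v_4 = A·v_3 = (2, -76).

v_4 = (2, -76)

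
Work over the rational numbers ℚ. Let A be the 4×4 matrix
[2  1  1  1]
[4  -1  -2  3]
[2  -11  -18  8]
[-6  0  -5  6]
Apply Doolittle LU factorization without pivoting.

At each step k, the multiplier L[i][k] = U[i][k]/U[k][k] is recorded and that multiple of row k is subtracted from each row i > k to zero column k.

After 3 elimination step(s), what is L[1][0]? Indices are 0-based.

k=0: U[0][0]=2
  eliminate (1,0): mult=2, new row 1: (0, -3, -4, 1); set L[1][0]=2
  eliminate (2,0): mult=1, new row 2: (0, -12, -19, 7); set L[2][0]=1
  eliminate (3,0): mult=-3, new row 3: (0, 3, -2, 9); set L[3][0]=-3
k=1: U[1][1]=-3
  eliminate (2,1): mult=4, new row 2: (0, 0, -3, 3); set L[2][1]=4
  eliminate (3,1): mult=-1, new row 3: (0, 0, -6, 10); set L[3][1]=-1
k=2: U[2][2]=-3
  eliminate (3,2): mult=2, new row 3: (0, 0, 0, 4); set L[3][2]=2

L[1][0] = 2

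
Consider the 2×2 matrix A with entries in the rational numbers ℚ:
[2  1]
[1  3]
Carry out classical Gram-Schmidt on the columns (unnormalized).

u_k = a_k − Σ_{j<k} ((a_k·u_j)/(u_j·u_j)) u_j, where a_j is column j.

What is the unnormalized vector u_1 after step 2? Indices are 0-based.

u_1 = (-1, 2)

Step 1: u_0 = a_0 = (2, 1).
Step 2: u_1 = a_1 − (1)·u_0 = (-1, 2).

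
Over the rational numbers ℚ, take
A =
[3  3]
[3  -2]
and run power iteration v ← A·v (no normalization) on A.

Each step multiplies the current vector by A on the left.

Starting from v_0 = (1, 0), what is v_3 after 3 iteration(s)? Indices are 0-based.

v_3 = (63, 48)

v_0 = (1, 0).
v_1 = A·v_0 = (3, 3).
v_2 = A·v_1 = (18, 3).
v_3 = A·v_2 = (63, 48).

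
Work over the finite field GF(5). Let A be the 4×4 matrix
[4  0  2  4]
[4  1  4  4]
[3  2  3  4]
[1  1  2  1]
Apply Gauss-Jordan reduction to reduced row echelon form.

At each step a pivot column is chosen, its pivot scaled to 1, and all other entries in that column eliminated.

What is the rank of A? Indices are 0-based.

pivot(0,0)=4: scale R0 → (1, 0, 3, 1)
  clear (1,0): R1 −= (4)R0 → (0, 1, 2, 0)
  clear (2,0): R2 −= (3)R0 → (0, 2, 4, 1)
  clear (3,0): R3 −= (1)R0 → (0, 1, 4, 0)
pivot(1,1)=1: scale R1 → (0, 1, 2, 0)
  clear (2,1): R2 −= (2)R1 → (0, 0, 0, 1)
  clear (3,1): R3 −= (1)R1 → (0, 0, 2, 0)
pivot(2,2): swap R2↔R3
pivot(2,2)=2: scale R2 → (0, 0, 1, 0)
  clear (0,2): R0 −= (3)R2 → (1, 0, 0, 1)
  clear (1,2): R1 −= (2)R2 → (0, 1, 0, 0)
pivot(3,3)=1: scale R3 → (0, 0, 0, 1)
  clear (0,3): R0 −= (1)R3 → (1, 0, 0, 0)

rank = 4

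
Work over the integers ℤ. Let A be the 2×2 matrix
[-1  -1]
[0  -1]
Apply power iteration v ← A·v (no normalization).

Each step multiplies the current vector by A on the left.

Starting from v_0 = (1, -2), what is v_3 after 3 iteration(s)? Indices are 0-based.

v_0 = (1, -2).
v_1 = A·v_0 = (1, 2).
v_2 = A·v_1 = (-3, -2).
v_3 = A·v_2 = (5, 2).

v_3 = (5, 2)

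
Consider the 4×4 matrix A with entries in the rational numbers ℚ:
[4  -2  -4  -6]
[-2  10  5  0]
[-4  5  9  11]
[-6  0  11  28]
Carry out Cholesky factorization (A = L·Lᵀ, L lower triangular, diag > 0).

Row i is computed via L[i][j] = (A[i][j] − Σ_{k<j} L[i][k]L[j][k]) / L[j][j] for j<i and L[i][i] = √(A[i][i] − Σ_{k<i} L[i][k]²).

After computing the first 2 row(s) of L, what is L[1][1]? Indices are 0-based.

Step 1: L[0][0] = √(4) = 2.
  L[1][0] = (-2) / L[0][0] = -1.
Step 2: L[1][1] = √(9) = 3.

L[1][1] = 3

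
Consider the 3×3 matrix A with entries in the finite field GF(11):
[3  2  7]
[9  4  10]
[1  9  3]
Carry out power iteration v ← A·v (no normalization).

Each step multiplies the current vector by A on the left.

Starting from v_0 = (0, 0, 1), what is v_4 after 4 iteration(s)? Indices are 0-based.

v_0 = (0, 0, 1).
v_1 = A·v_0 = (7, 10, 3).
v_2 = A·v_1 = (7, 1, 7).
v_3 = A·v_2 = (6, 5, 4).
v_4 = A·v_3 = (1, 4, 8).

v_4 = (1, 4, 8)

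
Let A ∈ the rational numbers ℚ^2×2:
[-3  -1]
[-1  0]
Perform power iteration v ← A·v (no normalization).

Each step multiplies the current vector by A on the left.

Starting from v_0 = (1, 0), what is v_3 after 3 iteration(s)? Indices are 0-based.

v_3 = (-33, -10)

v_0 = (1, 0).
v_1 = A·v_0 = (-3, -1).
v_2 = A·v_1 = (10, 3).
v_3 = A·v_2 = (-33, -10).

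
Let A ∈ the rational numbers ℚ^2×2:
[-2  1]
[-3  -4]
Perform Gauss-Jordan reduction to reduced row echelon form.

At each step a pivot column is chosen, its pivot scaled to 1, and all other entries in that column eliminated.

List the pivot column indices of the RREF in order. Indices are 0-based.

pivot columns: 0, 1

pivot(0,0)=-2: scale R0 → (1, -1/2)
  clear (1,0): R1 −= (-3)R0 → (0, -11/2)
pivot(1,1)=-11/2: scale R1 → (0, 1)
  clear (0,1): R0 −= (-1/2)R1 → (1, 0)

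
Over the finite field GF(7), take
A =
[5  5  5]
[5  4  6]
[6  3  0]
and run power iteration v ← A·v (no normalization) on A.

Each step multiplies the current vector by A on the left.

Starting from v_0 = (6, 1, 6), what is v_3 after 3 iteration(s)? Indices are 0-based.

v_3 = (2, 1, 2)

v_0 = (6, 1, 6).
v_1 = A·v_0 = (2, 0, 4).
v_2 = A·v_1 = (2, 6, 5).
v_3 = A·v_2 = (2, 1, 2).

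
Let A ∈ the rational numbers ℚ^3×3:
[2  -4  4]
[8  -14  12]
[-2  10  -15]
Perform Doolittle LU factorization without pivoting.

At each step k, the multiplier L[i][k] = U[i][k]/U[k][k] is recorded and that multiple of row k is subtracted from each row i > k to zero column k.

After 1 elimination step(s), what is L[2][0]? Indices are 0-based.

L[2][0] = -1

[col 0] pivot 2
  R1 -= 4*R0 → (0, 2, -4)  (L[1][0] := 4)
  R2 -= -1*R0 → (0, 6, -11)  (L[2][0] := -1)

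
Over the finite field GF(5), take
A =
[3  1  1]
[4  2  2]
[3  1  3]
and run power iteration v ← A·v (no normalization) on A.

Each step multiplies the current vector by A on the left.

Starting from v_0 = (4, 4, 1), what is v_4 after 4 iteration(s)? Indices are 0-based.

v_0 = (4, 4, 1).
v_1 = A·v_0 = (2, 1, 4).
v_2 = A·v_1 = (1, 3, 4).
v_3 = A·v_2 = (0, 3, 3).
v_4 = A·v_3 = (1, 2, 2).

v_4 = (1, 2, 2)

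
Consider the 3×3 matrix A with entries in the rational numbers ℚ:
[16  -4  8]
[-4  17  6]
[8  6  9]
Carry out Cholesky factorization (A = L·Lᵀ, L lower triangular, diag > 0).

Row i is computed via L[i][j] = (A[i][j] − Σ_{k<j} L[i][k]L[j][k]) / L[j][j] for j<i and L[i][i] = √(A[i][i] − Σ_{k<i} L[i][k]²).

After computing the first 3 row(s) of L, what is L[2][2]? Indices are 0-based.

L[2][2] = 1

Step 1: L[0][0] = √(16) = 4.
  L[1][0] = (-4) / L[0][0] = -1.
Step 2: L[1][1] = √(16) = 4.
  L[2][0] = (8) / L[0][0] = 2.
  L[2][1] = (8) / L[1][1] = 2.
Step 3: L[2][2] = √(1) = 1.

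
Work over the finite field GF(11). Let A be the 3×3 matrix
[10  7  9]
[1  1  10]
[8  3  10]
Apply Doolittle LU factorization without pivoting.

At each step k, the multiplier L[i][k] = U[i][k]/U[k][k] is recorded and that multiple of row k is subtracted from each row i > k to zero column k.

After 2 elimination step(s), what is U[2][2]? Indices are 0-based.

k=0: U[0][0]=10
  eliminate (1,0): mult=10, new row 1: (0, 8, 8); set L[1][0]=10
  eliminate (2,0): mult=3, new row 2: (0, 4, 5); set L[2][0]=3
k=1: U[1][1]=8
  eliminate (2,1): mult=6, new row 2: (0, 0, 1); set L[2][1]=6

U[2][2] = 1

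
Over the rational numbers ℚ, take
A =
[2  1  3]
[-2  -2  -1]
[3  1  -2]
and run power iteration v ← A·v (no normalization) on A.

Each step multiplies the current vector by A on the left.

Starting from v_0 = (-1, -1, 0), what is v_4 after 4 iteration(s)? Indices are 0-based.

v_0 = (-1, -1, 0).
v_1 = A·v_0 = (-3, 4, -4).
v_2 = A·v_1 = (-14, 2, 3).
v_3 = A·v_2 = (-17, 21, -46).
v_4 = A·v_3 = (-151, 38, 62).

v_4 = (-151, 38, 62)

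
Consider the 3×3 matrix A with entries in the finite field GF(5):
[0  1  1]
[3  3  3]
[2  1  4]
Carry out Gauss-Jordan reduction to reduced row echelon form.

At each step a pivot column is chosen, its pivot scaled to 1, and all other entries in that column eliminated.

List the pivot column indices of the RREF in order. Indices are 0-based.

pivot(0,0): swap R0↔R1
pivot(0,0)=3: scale R0 → (1, 1, 1)
  clear (2,0): R2 −= (2)R0 → (0, 4, 2)
pivot(1,1)=1: scale R1 → (0, 1, 1)
  clear (0,1): R0 −= (1)R1 → (1, 0, 0)
  clear (2,1): R2 −= (4)R1 → (0, 0, 3)
pivot(2,2)=3: scale R2 → (0, 0, 1)
  clear (1,2): R1 −= (1)R2 → (0, 1, 0)

pivot columns: 0, 1, 2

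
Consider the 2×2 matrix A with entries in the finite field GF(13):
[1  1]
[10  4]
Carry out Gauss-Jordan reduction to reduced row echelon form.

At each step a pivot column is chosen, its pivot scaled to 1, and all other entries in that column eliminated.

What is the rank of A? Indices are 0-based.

rank = 2

[1] R0 /= 1  ⇒  (1, 1)
     R1 -= 10·R0  ⇒  (0, 7)
[2] R1 /= 7  ⇒  (0, 1)
     R0 -= 1·R1  ⇒  (1, 0)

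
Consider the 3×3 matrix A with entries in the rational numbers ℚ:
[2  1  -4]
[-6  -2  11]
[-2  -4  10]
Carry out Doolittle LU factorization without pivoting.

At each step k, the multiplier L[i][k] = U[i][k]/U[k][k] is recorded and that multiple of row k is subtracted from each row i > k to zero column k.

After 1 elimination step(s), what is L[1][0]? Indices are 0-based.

k=0: U[0][0]=2
  eliminate (1,0): mult=-3, new row 1: (0, 1, -1); set L[1][0]=-3
  eliminate (2,0): mult=-1, new row 2: (0, -3, 6); set L[2][0]=-1

L[1][0] = -3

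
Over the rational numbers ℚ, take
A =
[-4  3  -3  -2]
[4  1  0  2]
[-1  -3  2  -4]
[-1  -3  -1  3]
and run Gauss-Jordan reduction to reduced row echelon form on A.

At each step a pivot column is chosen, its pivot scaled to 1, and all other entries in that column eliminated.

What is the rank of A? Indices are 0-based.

[1] R0 /= -4  ⇒  (1, -3/4, 3/4, 1/2)
     R1 -= 4·R0  ⇒  (0, 4, -3, 0)
     R2 -= -1·R0  ⇒  (0, -15/4, 11/4, -7/2)
     R3 -= -1·R0  ⇒  (0, -15/4, -1/4, 7/2)
[2] R1 /= 4  ⇒  (0, 1, -3/4, 0)
     R0 -= -3/4·R1  ⇒  (1, 0, 3/16, 1/2)
     R2 -= -15/4·R1  ⇒  (0, 0, -1/16, -7/2)
     R3 -= -15/4·R1  ⇒  (0, 0, -49/16, 7/2)
[3] R2 /= -1/16  ⇒  (0, 0, 1, 56)
     R0 -= 3/16·R2  ⇒  (1, 0, 0, -10)
     R1 -= -3/4·R2  ⇒  (0, 1, 0, 42)
     R3 -= -49/16·R2  ⇒  (0, 0, 0, 175)
[4] R3 /= 175  ⇒  (0, 0, 0, 1)
     R0 -= -10·R3  ⇒  (1, 0, 0, 0)
     R1 -= 42·R3  ⇒  (0, 1, 0, 0)
     R2 -= 56·R3  ⇒  (0, 0, 1, 0)

rank = 4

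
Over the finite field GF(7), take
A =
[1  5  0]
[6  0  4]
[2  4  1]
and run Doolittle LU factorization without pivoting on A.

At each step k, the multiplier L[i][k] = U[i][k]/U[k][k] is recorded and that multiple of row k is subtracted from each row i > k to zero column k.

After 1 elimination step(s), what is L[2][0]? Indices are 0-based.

k=0: U[0][0]=1
  eliminate (1,0): mult=6, new row 1: (0, 5, 4); set L[1][0]=6
  eliminate (2,0): mult=2, new row 2: (0, 1, 1); set L[2][0]=2

L[2][0] = 2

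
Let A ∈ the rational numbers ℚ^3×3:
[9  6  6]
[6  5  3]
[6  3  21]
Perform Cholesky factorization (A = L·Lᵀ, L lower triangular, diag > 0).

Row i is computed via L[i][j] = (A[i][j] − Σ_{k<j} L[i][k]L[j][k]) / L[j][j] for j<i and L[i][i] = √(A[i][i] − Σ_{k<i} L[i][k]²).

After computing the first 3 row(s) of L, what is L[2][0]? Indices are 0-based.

L[2][0] = 2

Step 1: L[0][0] = √(9) = 3.
  L[1][0] = (6) / L[0][0] = 2.
Step 2: L[1][1] = √(1) = 1.
  L[2][0] = (6) / L[0][0] = 2.
  L[2][1] = (-1) / L[1][1] = -1.
Step 3: L[2][2] = √(16) = 4.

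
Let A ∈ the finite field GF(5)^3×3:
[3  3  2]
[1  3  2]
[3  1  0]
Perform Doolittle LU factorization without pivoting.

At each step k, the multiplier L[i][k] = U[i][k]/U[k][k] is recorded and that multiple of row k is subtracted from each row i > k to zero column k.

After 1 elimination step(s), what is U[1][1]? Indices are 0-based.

Step 1: pivot at (0,0) is 3.
  row1 ← row1 − (2)·row0  ⇒  L[1][0]=2, U row1=(0, 2, 3)
  row2 ← row2 − (1)·row0  ⇒  L[2][0]=1, U row2=(0, 3, 3)

U[1][1] = 2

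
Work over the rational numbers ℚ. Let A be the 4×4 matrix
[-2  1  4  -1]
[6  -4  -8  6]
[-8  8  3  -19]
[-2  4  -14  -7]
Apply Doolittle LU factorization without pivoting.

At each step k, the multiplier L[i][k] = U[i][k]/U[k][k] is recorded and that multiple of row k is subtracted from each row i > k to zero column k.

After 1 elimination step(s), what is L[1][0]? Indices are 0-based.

Step 1: pivot at (0,0) is -2.
  row1 ← row1 − (-3)·row0  ⇒  L[1][0]=-3, U row1=(0, -1, 4, 3)
  row2 ← row2 − (4)·row0  ⇒  L[2][0]=4, U row2=(0, 4, -13, -15)
  row3 ← row3 − (1)·row0  ⇒  L[3][0]=1, U row3=(0, 3, -18, -6)

L[1][0] = -3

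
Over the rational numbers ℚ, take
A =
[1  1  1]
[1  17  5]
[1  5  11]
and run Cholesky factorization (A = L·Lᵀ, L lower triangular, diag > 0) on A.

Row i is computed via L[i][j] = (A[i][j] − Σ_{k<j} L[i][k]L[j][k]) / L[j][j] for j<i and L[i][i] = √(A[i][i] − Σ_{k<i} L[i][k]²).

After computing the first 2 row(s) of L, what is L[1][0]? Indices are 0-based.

L[1][0] = 1

Step 1: L[0][0] = √(1) = 1.
  L[1][0] = (1) / L[0][0] = 1.
Step 2: L[1][1] = √(16) = 4.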